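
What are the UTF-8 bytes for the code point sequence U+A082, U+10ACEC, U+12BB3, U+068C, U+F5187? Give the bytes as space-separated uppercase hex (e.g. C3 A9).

EA 82 82 F4 8A B3 AC F0 92 AE B3 DA 8C F3 B5 86 87

U+A082: 3-byte form → EA 82 82.
U+10ACEC: 4-byte form → F4 8A B3 AC.
U+12BB3: 4-byte form → F0 92 AE B3.
U+068C: 2-byte form → DA 8C.
U+F5187: 4-byte form → F3 B5 86 87.
Concatenated (17 bytes): EA 82 82 F4 8A B3 AC F0 92 AE B3 DA 8C F3 B5 86 87.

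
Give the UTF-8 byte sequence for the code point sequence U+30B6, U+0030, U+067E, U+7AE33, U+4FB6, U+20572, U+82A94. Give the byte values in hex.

U+30B6: 3-byte form → E3 82 B6.
U+0030: 1-byte form → 30.
U+067E: 2-byte form → D9 BE.
U+7AE33: 4-byte form → F1 BA B8 B3.
U+4FB6: 3-byte form → E4 BE B6.
U+20572: 4-byte form → F0 A0 95 B2.
U+82A94: 4-byte form → F2 82 AA 94.
Concatenated (21 bytes): E3 82 B6 30 D9 BE F1 BA B8 B3 E4 BE B6 F0 A0 95 B2 F2 82 AA 94.

E3 82 B6 30 D9 BE F1 BA B8 B3 E4 BE B6 F0 A0 95 B2 F2 82 AA 94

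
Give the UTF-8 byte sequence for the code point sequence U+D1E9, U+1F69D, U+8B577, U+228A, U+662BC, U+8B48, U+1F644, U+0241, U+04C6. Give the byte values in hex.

ED 87 A9 F0 9F 9A 9D F2 8B 95 B7 E2 8A 8A F1 A6 8A BC E8 AD 88 F0 9F 99 84 C9 81 D3 86

U+D1E9: 3-byte form → ED 87 A9.
U+1F69D: 4-byte form → F0 9F 9A 9D.
U+8B577: 4-byte form → F2 8B 95 B7.
U+228A: 3-byte form → E2 8A 8A.
U+662BC: 4-byte form → F1 A6 8A BC.
U+8B48: 3-byte form → E8 AD 88.
U+1F644: 4-byte form → F0 9F 99 84.
U+0241: 2-byte form → C9 81.
U+04C6: 2-byte form → D3 86.
Concatenated (29 bytes): ED 87 A9 F0 9F 9A 9D F2 8B 95 B7 E2 8A 8A F1 A6 8A BC E8 AD 88 F0 9F 99 84 C9 81 D3 86.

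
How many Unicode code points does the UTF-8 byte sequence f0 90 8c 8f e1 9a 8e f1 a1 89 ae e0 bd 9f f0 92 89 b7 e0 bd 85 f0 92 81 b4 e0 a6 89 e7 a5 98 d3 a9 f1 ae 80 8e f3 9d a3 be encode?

Byte at offset 0: 0xF0 = 11110000 → 4-byte char (#1). Advance 4.
Byte at offset 4: 0xE1 = 11100001 → 3-byte char (#2). Advance 3.
Byte at offset 7: 0xF1 = 11110001 → 4-byte char (#3). Advance 4.
Byte at offset 11: 0xE0 = 11100000 → 3-byte char (#4). Advance 3.
Byte at offset 14: 0xF0 = 11110000 → 4-byte char (#5). Advance 4.
Byte at offset 18: 0xE0 = 11100000 → 3-byte char (#6). Advance 3.
Byte at offset 21: 0xF0 = 11110000 → 4-byte char (#7). Advance 4.
Byte at offset 25: 0xE0 = 11100000 → 3-byte char (#8). Advance 3.
Byte at offset 28: 0xE7 = 11100111 → 3-byte char (#9). Advance 3.
Byte at offset 31: 0xD3 = 11010011 → 2-byte char (#10). Advance 2.
Byte at offset 33: 0xF1 = 11110001 → 4-byte char (#11). Advance 4.
Byte at offset 37: 0xF3 = 11110011 → 4-byte char (#12). Advance 4.
Reached end at offset 41 after 12 code points.

12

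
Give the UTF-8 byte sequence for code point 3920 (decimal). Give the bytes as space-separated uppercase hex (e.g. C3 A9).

U+0F50 = 0xF50 = 3920 decimal. In range U+0800–U+FFFF → 3-byte form: 1110xxxx 10xxxxxx 10xxxxxx.
Binary (16 bits): 0000111101010000.
Split 4+6+6: 0000 | 111101 | 010000.
Byte 1: 11100000 = 0xE0.
Byte 2: 10111101 = 0xBD.
Byte 3: 10010000 = 0x90.

E0 BD 90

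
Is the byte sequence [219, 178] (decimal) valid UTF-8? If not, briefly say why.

Leading byte 0xDB = 11011011 → 2-byte form.
Continuation bytes 0xB2=10110010 all match 10xxxxxx.
Decoded value 0x6F2 is ≥ 0x80 (shortest form) and not a surrogate.

valid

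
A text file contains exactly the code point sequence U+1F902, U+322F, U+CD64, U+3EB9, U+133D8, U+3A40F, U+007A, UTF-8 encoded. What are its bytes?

U+1F902: 4-byte form → F0 9F A4 82.
U+322F: 3-byte form → E3 88 AF.
U+CD64: 3-byte form → EC B5 A4.
U+3EB9: 3-byte form → E3 BA B9.
U+133D8: 4-byte form → F0 93 8F 98.
U+3A40F: 4-byte form → F0 BA 90 8F.
U+007A: 1-byte form → 7A.
Concatenated (22 bytes): F0 9F A4 82 E3 88 AF EC B5 A4 E3 BA B9 F0 93 8F 98 F0 BA 90 8F 7A.

F0 9F A4 82 E3 88 AF EC B5 A4 E3 BA B9 F0 93 8F 98 F0 BA 90 8F 7A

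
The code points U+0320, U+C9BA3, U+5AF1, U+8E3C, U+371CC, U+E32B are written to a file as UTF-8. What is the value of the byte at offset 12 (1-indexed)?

0xBC

1-indexed offset 12 is 0-indexed offset 11.
U+0320 → 2-byte form CC A0 at offsets 0–1.
U+C9BA3 → 4-byte form F3 89 AE A3 at offsets 2–5.
U+5AF1 → 3-byte form E5 AB B1 at offsets 6–8.
U+8E3C → 3-byte form E8 B8 BC at offsets 9–11.
Offset 11 falls in char 4's range; it's byte 3 of E8 B8 BC = 0xBC.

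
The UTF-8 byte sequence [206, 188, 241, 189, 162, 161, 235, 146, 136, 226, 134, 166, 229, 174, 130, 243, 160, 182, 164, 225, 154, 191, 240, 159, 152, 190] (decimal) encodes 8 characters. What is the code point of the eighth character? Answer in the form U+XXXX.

Offset 0: leading byte 0xCE = 11001110 → 2-byte char #1 = CE BC.
Offset 2: leading byte 0xF1 = 11110001 → 4-byte char #2 = F1 BD A2 A1.
Offset 6: leading byte 0xEB = 11101011 → 3-byte char #3 = EB 92 88.
Offset 9: leading byte 0xE2 = 11100010 → 3-byte char #4 = E2 86 A6.
Offset 12: leading byte 0xE5 = 11100101 → 3-byte char #5 = E5 AE 82.
Offset 15: leading byte 0xF3 = 11110011 → 4-byte char #6 = F3 A0 B6 A4.
Offset 19: leading byte 0xE1 = 11100001 → 3-byte char #7 = E1 9A BF.
Offset 22: leading byte 0xF0 = 11110000 → 4-byte char #8 = F0 9F 98 BE.
Leading byte 0xF0 = 11110000 matches 11110xxx → 4-byte sequence.
Byte 1: 0xF0 = 11110000, payload 000 (3 bits).
Byte 2: 0x9F = 10011111 (10xxxxxx ✓), payload 011111.
Byte 3: 0x98 = 10011000 (10xxxxxx ✓), payload 011000.
Byte 4: 0xBE = 10111110 (10xxxxxx ✓), payload 111110.
Concatenate: 000011111011000111110 = 0x1F63E (21 bits → U+1F63E).

U+1F63E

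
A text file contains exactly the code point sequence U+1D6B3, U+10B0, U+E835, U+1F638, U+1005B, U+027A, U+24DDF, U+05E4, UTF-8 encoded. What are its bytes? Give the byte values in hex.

U+1D6B3: 4-byte form → F0 9D 9A B3.
U+10B0: 3-byte form → E1 82 B0.
U+E835: 3-byte form → EE A0 B5.
U+1F638: 4-byte form → F0 9F 98 B8.
U+1005B: 4-byte form → F0 90 81 9B.
U+027A: 2-byte form → C9 BA.
U+24DDF: 4-byte form → F0 A4 B7 9F.
U+05E4: 2-byte form → D7 A4.
Concatenated (26 bytes): F0 9D 9A B3 E1 82 B0 EE A0 B5 F0 9F 98 B8 F0 90 81 9B C9 BA F0 A4 B7 9F D7 A4.

F0 9D 9A B3 E1 82 B0 EE A0 B5 F0 9F 98 B8 F0 90 81 9B C9 BA F0 A4 B7 9F D7 A4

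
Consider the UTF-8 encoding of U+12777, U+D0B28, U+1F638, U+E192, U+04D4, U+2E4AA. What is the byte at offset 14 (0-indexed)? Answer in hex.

U+12777 → 4-byte form F0 92 9D B7 at offsets 0–3.
U+D0B28 → 4-byte form F3 90 AC A8 at offsets 4–7.
U+1F638 → 4-byte form F0 9F 98 B8 at offsets 8–11.
U+E192 → 3-byte form EE 86 92 at offsets 12–14.
Offset 14 falls in char 4's range; it's byte 3 of EE 86 92 = 0x92.

0x92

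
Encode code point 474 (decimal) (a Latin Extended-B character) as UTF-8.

U+01DA = 0x1DA = 474 decimal. In range U+0080–U+07FF → 2-byte form: 110xxxxx 10xxxxxx.
Binary (11 bits): 00111011010.
Split 5+6: 00111 | 011010.
Byte 1: 11000111 = 0xC7.
Byte 2: 10011010 = 0x9A.

C7 9A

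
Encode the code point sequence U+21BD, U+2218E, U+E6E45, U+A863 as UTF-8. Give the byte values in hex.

U+21BD: 3-byte form → E2 86 BD.
U+2218E: 4-byte form → F0 A2 86 8E.
U+E6E45: 4-byte form → F3 A6 B9 85.
U+A863: 3-byte form → EA A1 A3.
Concatenated (14 bytes): E2 86 BD F0 A2 86 8E F3 A6 B9 85 EA A1 A3.

E2 86 BD F0 A2 86 8E F3 A6 B9 85 EA A1 A3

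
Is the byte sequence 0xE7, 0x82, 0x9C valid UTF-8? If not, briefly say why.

Leading byte 0xE7 = 11100111 → 3-byte form.
Continuation bytes 0x82=10000010, 0x9C=10011100 all match 10xxxxxx.
Decoded value 0x709C is ≥ 0x800 (shortest form) and not a surrogate.

valid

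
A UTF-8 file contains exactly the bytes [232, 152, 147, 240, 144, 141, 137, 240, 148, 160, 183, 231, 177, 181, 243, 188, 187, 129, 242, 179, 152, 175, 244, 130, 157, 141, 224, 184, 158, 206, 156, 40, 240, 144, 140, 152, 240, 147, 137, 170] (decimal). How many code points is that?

Byte at offset 0: 0xE8 = 11101000 → 3-byte char (#1). Advance 3.
Byte at offset 3: 0xF0 = 11110000 → 4-byte char (#2). Advance 4.
Byte at offset 7: 0xF0 = 11110000 → 4-byte char (#3). Advance 4.
Byte at offset 11: 0xE7 = 11100111 → 3-byte char (#4). Advance 3.
Byte at offset 14: 0xF3 = 11110011 → 4-byte char (#5). Advance 4.
Byte at offset 18: 0xF2 = 11110010 → 4-byte char (#6). Advance 4.
Byte at offset 22: 0xF4 = 11110100 → 4-byte char (#7). Advance 4.
Byte at offset 26: 0xE0 = 11100000 → 3-byte char (#8). Advance 3.
Byte at offset 29: 0xCE = 11001110 → 2-byte char (#9). Advance 2.
Byte at offset 31: 0x28 = 00101000 → 1-byte char (#10). Advance 1.
Byte at offset 32: 0xF0 = 11110000 → 4-byte char (#11). Advance 4.
Byte at offset 36: 0xF0 = 11110000 → 4-byte char (#12). Advance 4.
Reached end at offset 40 after 12 code points.

12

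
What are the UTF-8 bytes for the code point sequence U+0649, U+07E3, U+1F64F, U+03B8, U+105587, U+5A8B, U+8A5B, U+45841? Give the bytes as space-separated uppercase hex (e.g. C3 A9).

U+0649: 2-byte form → D9 89.
U+07E3: 2-byte form → DF A3.
U+1F64F: 4-byte form → F0 9F 99 8F.
U+03B8: 2-byte form → CE B8.
U+105587: 4-byte form → F4 85 96 87.
U+5A8B: 3-byte form → E5 AA 8B.
U+8A5B: 3-byte form → E8 A9 9B.
U+45841: 4-byte form → F1 85 A1 81.
Concatenated (24 bytes): D9 89 DF A3 F0 9F 99 8F CE B8 F4 85 96 87 E5 AA 8B E8 A9 9B F1 85 A1 81.

D9 89 DF A3 F0 9F 99 8F CE B8 F4 85 96 87 E5 AA 8B E8 A9 9B F1 85 A1 81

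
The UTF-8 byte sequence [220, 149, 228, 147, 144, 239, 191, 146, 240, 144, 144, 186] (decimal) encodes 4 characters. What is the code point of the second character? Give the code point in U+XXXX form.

U+44D0

Offset 0: leading byte 0xDC = 11011100 → 2-byte char #1 = DC 95.
Offset 2: leading byte 0xE4 = 11100100 → 3-byte char #2 = E4 93 90.
Leading byte 0xE4 = 11100100 matches 1110xxxx → 3-byte sequence.
Byte 1: 0xE4 = 11100100, payload 0100 (4 bits).
Byte 2: 0x93 = 10010011 (10xxxxxx ✓), payload 010011.
Byte 3: 0x90 = 10010000 (10xxxxxx ✓), payload 010000.
Concatenate: 0100010011010000 = 0x44D0 (16 bits → U+44D0).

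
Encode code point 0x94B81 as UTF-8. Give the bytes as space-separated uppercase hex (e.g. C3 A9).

U+94B81 = 0x94B81 = 609153 decimal. In range U+10000–U+10FFFF → 4-byte form: 11110xxx 10xxxxxx 10xxxxxx 10xxxxxx.
Binary (21 bits): 010010100101110000001.
Split 3+6+6+6: 010 | 010100 | 101110 | 000001.
Byte 1: 11110010 = 0xF2.
Byte 2: 10010100 = 0x94.
Byte 3: 10101110 = 0xAE.
Byte 4: 10000001 = 0x81.

F2 94 AE 81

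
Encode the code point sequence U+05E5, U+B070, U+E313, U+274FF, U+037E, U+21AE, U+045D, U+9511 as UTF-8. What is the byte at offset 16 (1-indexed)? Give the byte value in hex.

0x86

1-indexed offset 16 is 0-indexed offset 15.
U+05E5 → 2-byte form D7 A5 at offsets 0–1.
U+B070 → 3-byte form EB 81 B0 at offsets 2–4.
U+E313 → 3-byte form EE 8C 93 at offsets 5–7.
U+274FF → 4-byte form F0 A7 93 BF at offsets 8–11.
U+037E → 2-byte form CD BE at offsets 12–13.
U+21AE → 3-byte form E2 86 AE at offsets 14–16.
Offset 15 falls in char 6's range; it's byte 2 of E2 86 AE = 0x86.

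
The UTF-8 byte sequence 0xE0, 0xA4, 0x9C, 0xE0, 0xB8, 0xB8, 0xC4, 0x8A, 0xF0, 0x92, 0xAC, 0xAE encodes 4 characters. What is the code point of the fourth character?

Offset 0: leading byte 0xE0 = 11100000 → 3-byte char #1 = E0 A4 9C.
Offset 3: leading byte 0xE0 = 11100000 → 3-byte char #2 = E0 B8 B8.
Offset 6: leading byte 0xC4 = 11000100 → 2-byte char #3 = C4 8A.
Offset 8: leading byte 0xF0 = 11110000 → 4-byte char #4 = F0 92 AC AE.
Leading byte 0xF0 = 11110000 matches 11110xxx → 4-byte sequence.
Byte 1: 0xF0 = 11110000, payload 000 (3 bits).
Byte 2: 0x92 = 10010010 (10xxxxxx ✓), payload 010010.
Byte 3: 0xAC = 10101100 (10xxxxxx ✓), payload 101100.
Byte 4: 0xAE = 10101110 (10xxxxxx ✓), payload 101110.
Concatenate: 000010010101100101110 = 0x12B2E (21 bits → U+12B2E).

U+12B2E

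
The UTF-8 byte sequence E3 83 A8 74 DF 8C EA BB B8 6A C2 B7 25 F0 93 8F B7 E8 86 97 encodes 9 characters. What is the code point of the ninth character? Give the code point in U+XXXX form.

Offset 0: leading byte 0xE3 = 11100011 → 3-byte char #1 = E3 83 A8.
Offset 3: leading byte 0x74 = 01110100 → 1-byte char #2 = 74.
Offset 4: leading byte 0xDF = 11011111 → 2-byte char #3 = DF 8C.
Offset 6: leading byte 0xEA = 11101010 → 3-byte char #4 = EA BB B8.
Offset 9: leading byte 0x6A = 01101010 → 1-byte char #5 = 6A.
Offset 10: leading byte 0xC2 = 11000010 → 2-byte char #6 = C2 B7.
Offset 12: leading byte 0x25 = 00100101 → 1-byte char #7 = 25.
Offset 13: leading byte 0xF0 = 11110000 → 4-byte char #8 = F0 93 8F B7.
Offset 17: leading byte 0xE8 = 11101000 → 3-byte char #9 = E8 86 97.
Leading byte 0xE8 = 11101000 matches 1110xxxx → 3-byte sequence.
Byte 1: 0xE8 = 11101000, payload 1000 (4 bits).
Byte 2: 0x86 = 10000110 (10xxxxxx ✓), payload 000110.
Byte 3: 0x97 = 10010111 (10xxxxxx ✓), payload 010111.
Concatenate: 1000000110010111 = 0x8197 (16 bits → U+8197).

U+8197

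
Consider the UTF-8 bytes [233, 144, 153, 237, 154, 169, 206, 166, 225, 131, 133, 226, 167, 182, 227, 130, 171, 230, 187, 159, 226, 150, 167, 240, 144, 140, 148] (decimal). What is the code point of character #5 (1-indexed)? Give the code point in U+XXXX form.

U+29F6

Offset 0: leading byte 0xE9 = 11101001 → 3-byte char #1 = E9 90 99.
Offset 3: leading byte 0xED = 11101101 → 3-byte char #2 = ED 9A A9.
Offset 6: leading byte 0xCE = 11001110 → 2-byte char #3 = CE A6.
Offset 8: leading byte 0xE1 = 11100001 → 3-byte char #4 = E1 83 85.
Offset 11: leading byte 0xE2 = 11100010 → 3-byte char #5 = E2 A7 B6.
Leading byte 0xE2 = 11100010 matches 1110xxxx → 3-byte sequence.
Byte 1: 0xE2 = 11100010, payload 0010 (4 bits).
Byte 2: 0xA7 = 10100111 (10xxxxxx ✓), payload 100111.
Byte 3: 0xB6 = 10110110 (10xxxxxx ✓), payload 110110.
Concatenate: 0010100111110110 = 0x29F6 (16 bits → U+29F6).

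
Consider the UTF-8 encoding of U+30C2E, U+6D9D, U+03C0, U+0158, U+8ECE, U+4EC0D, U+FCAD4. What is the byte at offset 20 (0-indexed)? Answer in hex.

0xAB

U+30C2E → 4-byte form F0 B0 B0 AE at offsets 0–3.
U+6D9D → 3-byte form E6 B6 9D at offsets 4–6.
U+03C0 → 2-byte form CF 80 at offsets 7–8.
U+0158 → 2-byte form C5 98 at offsets 9–10.
U+8ECE → 3-byte form E8 BB 8E at offsets 11–13.
U+4EC0D → 4-byte form F1 8E B0 8D at offsets 14–17.
U+FCAD4 → 4-byte form F3 BC AB 94 at offsets 18–21.
Offset 20 falls in char 7's range; it's byte 3 of F3 BC AB 94 = 0xAB.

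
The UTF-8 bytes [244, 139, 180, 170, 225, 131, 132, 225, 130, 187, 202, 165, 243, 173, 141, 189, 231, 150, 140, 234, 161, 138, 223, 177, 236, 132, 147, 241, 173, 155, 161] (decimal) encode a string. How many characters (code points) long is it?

10

Byte at offset 0: 0xF4 = 11110100 → 4-byte char (#1). Advance 4.
Byte at offset 4: 0xE1 = 11100001 → 3-byte char (#2). Advance 3.
Byte at offset 7: 0xE1 = 11100001 → 3-byte char (#3). Advance 3.
Byte at offset 10: 0xCA = 11001010 → 2-byte char (#4). Advance 2.
Byte at offset 12: 0xF3 = 11110011 → 4-byte char (#5). Advance 4.
Byte at offset 16: 0xE7 = 11100111 → 3-byte char (#6). Advance 3.
Byte at offset 19: 0xEA = 11101010 → 3-byte char (#7). Advance 3.
Byte at offset 22: 0xDF = 11011111 → 2-byte char (#8). Advance 2.
Byte at offset 24: 0xEC = 11101100 → 3-byte char (#9). Advance 3.
Byte at offset 27: 0xF1 = 11110001 → 4-byte char (#10). Advance 4.
Reached end at offset 31 after 10 code points.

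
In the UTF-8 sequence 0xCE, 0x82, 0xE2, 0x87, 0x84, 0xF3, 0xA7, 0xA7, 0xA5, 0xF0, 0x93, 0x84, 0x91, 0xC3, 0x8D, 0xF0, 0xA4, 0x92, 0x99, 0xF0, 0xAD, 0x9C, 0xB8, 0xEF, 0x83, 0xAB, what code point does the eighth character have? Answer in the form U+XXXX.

U+F0EB

Offset 0: leading byte 0xCE = 11001110 → 2-byte char #1 = CE 82.
Offset 2: leading byte 0xE2 = 11100010 → 3-byte char #2 = E2 87 84.
Offset 5: leading byte 0xF3 = 11110011 → 4-byte char #3 = F3 A7 A7 A5.
Offset 9: leading byte 0xF0 = 11110000 → 4-byte char #4 = F0 93 84 91.
Offset 13: leading byte 0xC3 = 11000011 → 2-byte char #5 = C3 8D.
Offset 15: leading byte 0xF0 = 11110000 → 4-byte char #6 = F0 A4 92 99.
Offset 19: leading byte 0xF0 = 11110000 → 4-byte char #7 = F0 AD 9C B8.
Offset 23: leading byte 0xEF = 11101111 → 3-byte char #8 = EF 83 AB.
Leading byte 0xEF = 11101111 matches 1110xxxx → 3-byte sequence.
Byte 1: 0xEF = 11101111, payload 1111 (4 bits).
Byte 2: 0x83 = 10000011 (10xxxxxx ✓), payload 000011.
Byte 3: 0xAB = 10101011 (10xxxxxx ✓), payload 101011.
Concatenate: 1111000011101011 = 0xF0EB (16 bits → U+F0EB).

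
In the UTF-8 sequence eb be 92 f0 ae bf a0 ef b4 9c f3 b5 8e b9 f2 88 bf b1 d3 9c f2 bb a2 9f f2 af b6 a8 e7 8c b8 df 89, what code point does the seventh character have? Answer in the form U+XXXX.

Offset 0: leading byte 0xEB = 11101011 → 3-byte char #1 = EB BE 92.
Offset 3: leading byte 0xF0 = 11110000 → 4-byte char #2 = F0 AE BF A0.
Offset 7: leading byte 0xEF = 11101111 → 3-byte char #3 = EF B4 9C.
Offset 10: leading byte 0xF3 = 11110011 → 4-byte char #4 = F3 B5 8E B9.
Offset 14: leading byte 0xF2 = 11110010 → 4-byte char #5 = F2 88 BF B1.
Offset 18: leading byte 0xD3 = 11010011 → 2-byte char #6 = D3 9C.
Offset 20: leading byte 0xF2 = 11110010 → 4-byte char #7 = F2 BB A2 9F.
Leading byte 0xF2 = 11110010 matches 11110xxx → 4-byte sequence.
Byte 1: 0xF2 = 11110010, payload 010 (3 bits).
Byte 2: 0xBB = 10111011 (10xxxxxx ✓), payload 111011.
Byte 3: 0xA2 = 10100010 (10xxxxxx ✓), payload 100010.
Byte 4: 0x9F = 10011111 (10xxxxxx ✓), payload 011111.
Concatenate: 010111011100010011111 = 0xBB89F (21 bits → U+BB89F).

U+BB89F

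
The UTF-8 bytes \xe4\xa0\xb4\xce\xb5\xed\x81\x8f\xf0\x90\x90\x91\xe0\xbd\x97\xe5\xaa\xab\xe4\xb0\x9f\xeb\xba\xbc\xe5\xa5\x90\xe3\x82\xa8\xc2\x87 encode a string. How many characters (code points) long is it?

Byte at offset 0: 0xE4 = 11100100 → 3-byte char (#1). Advance 3.
Byte at offset 3: 0xCE = 11001110 → 2-byte char (#2). Advance 2.
Byte at offset 5: 0xED = 11101101 → 3-byte char (#3). Advance 3.
Byte at offset 8: 0xF0 = 11110000 → 4-byte char (#4). Advance 4.
Byte at offset 12: 0xE0 = 11100000 → 3-byte char (#5). Advance 3.
Byte at offset 15: 0xE5 = 11100101 → 3-byte char (#6). Advance 3.
Byte at offset 18: 0xE4 = 11100100 → 3-byte char (#7). Advance 3.
Byte at offset 21: 0xEB = 11101011 → 3-byte char (#8). Advance 3.
Byte at offset 24: 0xE5 = 11100101 → 3-byte char (#9). Advance 3.
Byte at offset 27: 0xE3 = 11100011 → 3-byte char (#10). Advance 3.
Byte at offset 30: 0xC2 = 11000010 → 2-byte char (#11). Advance 2.
Reached end at offset 32 after 11 code points.

11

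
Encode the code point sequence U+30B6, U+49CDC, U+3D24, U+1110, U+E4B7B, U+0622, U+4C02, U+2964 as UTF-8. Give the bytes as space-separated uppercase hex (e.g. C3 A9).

U+30B6: 3-byte form → E3 82 B6.
U+49CDC: 4-byte form → F1 89 B3 9C.
U+3D24: 3-byte form → E3 B4 A4.
U+1110: 3-byte form → E1 84 90.
U+E4B7B: 4-byte form → F3 A4 AD BB.
U+0622: 2-byte form → D8 A2.
U+4C02: 3-byte form → E4 B0 82.
U+2964: 3-byte form → E2 A5 A4.
Concatenated (25 bytes): E3 82 B6 F1 89 B3 9C E3 B4 A4 E1 84 90 F3 A4 AD BB D8 A2 E4 B0 82 E2 A5 A4.

E3 82 B6 F1 89 B3 9C E3 B4 A4 E1 84 90 F3 A4 AD BB D8 A2 E4 B0 82 E2 A5 A4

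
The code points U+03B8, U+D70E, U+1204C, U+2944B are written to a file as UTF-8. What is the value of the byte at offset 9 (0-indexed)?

0xF0

U+03B8 → 2-byte form CE B8 at offsets 0–1.
U+D70E → 3-byte form ED 9C 8E at offsets 2–4.
U+1204C → 4-byte form F0 92 81 8C at offsets 5–8.
U+2944B → 4-byte form F0 A9 91 8B at offsets 9–12.
Offset 9 falls in char 4's range; it's byte 1 of F0 A9 91 8B = 0xF0.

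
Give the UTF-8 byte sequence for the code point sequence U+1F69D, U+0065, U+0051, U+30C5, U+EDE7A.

F0 9F 9A 9D 65 51 E3 83 85 F3 AD B9 BA

U+1F69D: 4-byte form → F0 9F 9A 9D.
U+0065: 1-byte form → 65.
U+0051: 1-byte form → 51.
U+30C5: 3-byte form → E3 83 85.
U+EDE7A: 4-byte form → F3 AD B9 BA.
Concatenated (13 bytes): F0 9F 9A 9D 65 51 E3 83 85 F3 AD B9 BA.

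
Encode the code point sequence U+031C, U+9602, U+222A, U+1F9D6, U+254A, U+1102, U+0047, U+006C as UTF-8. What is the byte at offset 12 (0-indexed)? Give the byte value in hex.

U+031C → 2-byte form CC 9C at offsets 0–1.
U+9602 → 3-byte form E9 98 82 at offsets 2–4.
U+222A → 3-byte form E2 88 AA at offsets 5–7.
U+1F9D6 → 4-byte form F0 9F A7 96 at offsets 8–11.
U+254A → 3-byte form E2 95 8A at offsets 12–14.
Offset 12 falls in char 5's range; it's byte 1 of E2 95 8A = 0xE2.

0xE2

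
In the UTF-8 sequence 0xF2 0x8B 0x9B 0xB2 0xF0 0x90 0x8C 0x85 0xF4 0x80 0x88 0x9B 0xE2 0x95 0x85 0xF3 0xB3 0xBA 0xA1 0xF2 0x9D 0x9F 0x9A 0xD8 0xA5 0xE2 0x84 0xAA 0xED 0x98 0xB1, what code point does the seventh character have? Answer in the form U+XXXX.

Offset 0: leading byte 0xF2 = 11110010 → 4-byte char #1 = F2 8B 9B B2.
Offset 4: leading byte 0xF0 = 11110000 → 4-byte char #2 = F0 90 8C 85.
Offset 8: leading byte 0xF4 = 11110100 → 4-byte char #3 = F4 80 88 9B.
Offset 12: leading byte 0xE2 = 11100010 → 3-byte char #4 = E2 95 85.
Offset 15: leading byte 0xF3 = 11110011 → 4-byte char #5 = F3 B3 BA A1.
Offset 19: leading byte 0xF2 = 11110010 → 4-byte char #6 = F2 9D 9F 9A.
Offset 23: leading byte 0xD8 = 11011000 → 2-byte char #7 = D8 A5.
Leading byte 0xD8 = 11011000 matches 110xxxxx → 2-byte sequence.
Byte 1: 0xD8 = 11011000, payload 11000 (5 bits).
Byte 2: 0xA5 = 10100101 (10xxxxxx ✓), payload 100101.
Concatenate: 11000100101 = 0x625 (11 bits → U+0625).

U+0625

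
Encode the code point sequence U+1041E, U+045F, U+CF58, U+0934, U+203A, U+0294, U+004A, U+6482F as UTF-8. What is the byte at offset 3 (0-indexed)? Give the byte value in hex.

U+1041E → 4-byte form F0 90 90 9E at offsets 0–3.
Offset 3 falls in char 1's range; it's byte 4 of F0 90 90 9E = 0x9E.

0x9E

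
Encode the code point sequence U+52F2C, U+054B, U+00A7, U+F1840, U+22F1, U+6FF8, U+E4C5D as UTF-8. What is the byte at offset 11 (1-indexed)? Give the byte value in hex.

1-indexed offset 11 is 0-indexed offset 10.
U+52F2C → 4-byte form F1 92 BC AC at offsets 0–3.
U+054B → 2-byte form D5 8B at offsets 4–5.
U+00A7 → 2-byte form C2 A7 at offsets 6–7.
U+F1840 → 4-byte form F3 B1 A1 80 at offsets 8–11.
Offset 10 falls in char 4's range; it's byte 3 of F3 B1 A1 80 = 0xA1.

0xA1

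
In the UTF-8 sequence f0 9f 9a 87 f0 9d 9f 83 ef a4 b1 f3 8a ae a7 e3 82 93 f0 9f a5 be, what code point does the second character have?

Offset 0: leading byte 0xF0 = 11110000 → 4-byte char #1 = F0 9F 9A 87.
Offset 4: leading byte 0xF0 = 11110000 → 4-byte char #2 = F0 9D 9F 83.
Leading byte 0xF0 = 11110000 matches 11110xxx → 4-byte sequence.
Byte 1: 0xF0 = 11110000, payload 000 (3 bits).
Byte 2: 0x9D = 10011101 (10xxxxxx ✓), payload 011101.
Byte 3: 0x9F = 10011111 (10xxxxxx ✓), payload 011111.
Byte 4: 0x83 = 10000011 (10xxxxxx ✓), payload 000011.
Concatenate: 000011101011111000011 = 0x1D7C3 (21 bits → U+1D7C3).

U+1D7C3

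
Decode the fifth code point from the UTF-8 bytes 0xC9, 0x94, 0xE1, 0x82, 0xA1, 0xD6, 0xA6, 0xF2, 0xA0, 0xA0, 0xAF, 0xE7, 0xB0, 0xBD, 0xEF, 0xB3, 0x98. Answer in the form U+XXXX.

Offset 0: leading byte 0xC9 = 11001001 → 2-byte char #1 = C9 94.
Offset 2: leading byte 0xE1 = 11100001 → 3-byte char #2 = E1 82 A1.
Offset 5: leading byte 0xD6 = 11010110 → 2-byte char #3 = D6 A6.
Offset 7: leading byte 0xF2 = 11110010 → 4-byte char #4 = F2 A0 A0 AF.
Offset 11: leading byte 0xE7 = 11100111 → 3-byte char #5 = E7 B0 BD.
Leading byte 0xE7 = 11100111 matches 1110xxxx → 3-byte sequence.
Byte 1: 0xE7 = 11100111, payload 0111 (4 bits).
Byte 2: 0xB0 = 10110000 (10xxxxxx ✓), payload 110000.
Byte 3: 0xBD = 10111101 (10xxxxxx ✓), payload 111101.
Concatenate: 0111110000111101 = 0x7C3D (16 bits → U+7C3D).

U+7C3D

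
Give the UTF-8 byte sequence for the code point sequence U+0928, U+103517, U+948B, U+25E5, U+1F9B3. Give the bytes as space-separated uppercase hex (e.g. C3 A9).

E0 A4 A8 F4 83 94 97 E9 92 8B E2 97 A5 F0 9F A6 B3

U+0928: 3-byte form → E0 A4 A8.
U+103517: 4-byte form → F4 83 94 97.
U+948B: 3-byte form → E9 92 8B.
U+25E5: 3-byte form → E2 97 A5.
U+1F9B3: 4-byte form → F0 9F A6 B3.
Concatenated (17 bytes): E0 A4 A8 F4 83 94 97 E9 92 8B E2 97 A5 F0 9F A6 B3.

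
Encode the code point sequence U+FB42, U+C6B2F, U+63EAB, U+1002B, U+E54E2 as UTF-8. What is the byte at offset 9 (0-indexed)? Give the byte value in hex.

0xBA

U+FB42 → 3-byte form EF AD 82 at offsets 0–2.
U+C6B2F → 4-byte form F3 86 AC AF at offsets 3–6.
U+63EAB → 4-byte form F1 A3 BA AB at offsets 7–10.
Offset 9 falls in char 3's range; it's byte 3 of F1 A3 BA AB = 0xBA.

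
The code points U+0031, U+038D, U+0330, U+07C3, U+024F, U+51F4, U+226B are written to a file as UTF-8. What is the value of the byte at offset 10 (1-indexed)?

0xE5

1-indexed offset 10 is 0-indexed offset 9.
U+0031 → 1-byte form 31 at offsets 0–0.
U+038D → 2-byte form CE 8D at offsets 1–2.
U+0330 → 2-byte form CC B0 at offsets 3–4.
U+07C3 → 2-byte form DF 83 at offsets 5–6.
U+024F → 2-byte form C9 8F at offsets 7–8.
U+51F4 → 3-byte form E5 87 B4 at offsets 9–11.
Offset 9 falls in char 6's range; it's byte 1 of E5 87 B4 = 0xE5.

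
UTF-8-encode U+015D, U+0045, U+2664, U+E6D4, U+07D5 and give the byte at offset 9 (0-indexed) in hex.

0xDF

U+015D → 2-byte form C5 9D at offsets 0–1.
U+0045 → 1-byte form 45 at offsets 2–2.
U+2664 → 3-byte form E2 99 A4 at offsets 3–5.
U+E6D4 → 3-byte form EE 9B 94 at offsets 6–8.
U+07D5 → 2-byte form DF 95 at offsets 9–10.
Offset 9 falls in char 5's range; it's byte 1 of DF 95 = 0xDF.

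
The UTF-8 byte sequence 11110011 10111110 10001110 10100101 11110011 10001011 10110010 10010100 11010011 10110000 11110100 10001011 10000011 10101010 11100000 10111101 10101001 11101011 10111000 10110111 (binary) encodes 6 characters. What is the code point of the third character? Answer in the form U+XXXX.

Offset 0: leading byte 0xF3 = 11110011 → 4-byte char #1 = F3 BE 8E A5.
Offset 4: leading byte 0xF3 = 11110011 → 4-byte char #2 = F3 8B B2 94.
Offset 8: leading byte 0xD3 = 11010011 → 2-byte char #3 = D3 B0.
Leading byte 0xD3 = 11010011 matches 110xxxxx → 2-byte sequence.
Byte 1: 0xD3 = 11010011, payload 10011 (5 bits).
Byte 2: 0xB0 = 10110000 (10xxxxxx ✓), payload 110000.
Concatenate: 10011110000 = 0x4F0 (11 bits → U+04F0).

U+04F0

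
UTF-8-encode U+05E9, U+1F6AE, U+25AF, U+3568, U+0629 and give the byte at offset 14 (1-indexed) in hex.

1-indexed offset 14 is 0-indexed offset 13.
U+05E9 → 2-byte form D7 A9 at offsets 0–1.
U+1F6AE → 4-byte form F0 9F 9A AE at offsets 2–5.
U+25AF → 3-byte form E2 96 AF at offsets 6–8.
U+3568 → 3-byte form E3 95 A8 at offsets 9–11.
U+0629 → 2-byte form D8 A9 at offsets 12–13.
Offset 13 falls in char 5's range; it's byte 2 of D8 A9 = 0xA9.

0xA9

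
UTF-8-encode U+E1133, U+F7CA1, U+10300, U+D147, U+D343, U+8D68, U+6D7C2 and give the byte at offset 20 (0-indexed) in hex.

U+E1133 → 4-byte form F3 A1 84 B3 at offsets 0–3.
U+F7CA1 → 4-byte form F3 B7 B2 A1 at offsets 4–7.
U+10300 → 4-byte form F0 90 8C 80 at offsets 8–11.
U+D147 → 3-byte form ED 85 87 at offsets 12–14.
U+D343 → 3-byte form ED 8D 83 at offsets 15–17.
U+8D68 → 3-byte form E8 B5 A8 at offsets 18–20.
Offset 20 falls in char 6's range; it's byte 3 of E8 B5 A8 = 0xA8.

0xA8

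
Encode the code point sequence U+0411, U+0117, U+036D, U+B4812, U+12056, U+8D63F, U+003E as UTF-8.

U+0411: 2-byte form → D0 91.
U+0117: 2-byte form → C4 97.
U+036D: 2-byte form → CD AD.
U+B4812: 4-byte form → F2 B4 A0 92.
U+12056: 4-byte form → F0 92 81 96.
U+8D63F: 4-byte form → F2 8D 98 BF.
U+003E: 1-byte form → 3E.
Concatenated (19 bytes): D0 91 C4 97 CD AD F2 B4 A0 92 F0 92 81 96 F2 8D 98 BF 3E.

D0 91 C4 97 CD AD F2 B4 A0 92 F0 92 81 96 F2 8D 98 BF 3E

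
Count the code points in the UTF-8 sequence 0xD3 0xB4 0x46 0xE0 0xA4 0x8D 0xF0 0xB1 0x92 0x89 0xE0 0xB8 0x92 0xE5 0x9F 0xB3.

Byte at offset 0: 0xD3 = 11010011 → 2-byte char (#1). Advance 2.
Byte at offset 2: 0x46 = 01000110 → 1-byte char (#2). Advance 1.
Byte at offset 3: 0xE0 = 11100000 → 3-byte char (#3). Advance 3.
Byte at offset 6: 0xF0 = 11110000 → 4-byte char (#4). Advance 4.
Byte at offset 10: 0xE0 = 11100000 → 3-byte char (#5). Advance 3.
Byte at offset 13: 0xE5 = 11100101 → 3-byte char (#6). Advance 3.
Reached end at offset 16 after 6 code points.

6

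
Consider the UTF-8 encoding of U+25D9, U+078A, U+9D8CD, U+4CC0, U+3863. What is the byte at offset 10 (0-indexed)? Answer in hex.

0xB3

U+25D9 → 3-byte form E2 97 99 at offsets 0–2.
U+078A → 2-byte form DE 8A at offsets 3–4.
U+9D8CD → 4-byte form F2 9D A3 8D at offsets 5–8.
U+4CC0 → 3-byte form E4 B3 80 at offsets 9–11.
Offset 10 falls in char 4's range; it's byte 2 of E4 B3 80 = 0xB3.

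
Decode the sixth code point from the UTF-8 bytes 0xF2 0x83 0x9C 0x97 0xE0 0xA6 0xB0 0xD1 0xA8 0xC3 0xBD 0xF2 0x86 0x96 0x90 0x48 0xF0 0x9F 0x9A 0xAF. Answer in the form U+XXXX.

Offset 0: leading byte 0xF2 = 11110010 → 4-byte char #1 = F2 83 9C 97.
Offset 4: leading byte 0xE0 = 11100000 → 3-byte char #2 = E0 A6 B0.
Offset 7: leading byte 0xD1 = 11010001 → 2-byte char #3 = D1 A8.
Offset 9: leading byte 0xC3 = 11000011 → 2-byte char #4 = C3 BD.
Offset 11: leading byte 0xF2 = 11110010 → 4-byte char #5 = F2 86 96 90.
Offset 15: leading byte 0x48 = 01001000 → 1-byte char #6 = 48.
Leading byte 0x48 = 01001000 matches 0xxxxxxx → 1-byte sequence.
Byte 1: 0x48 = 01001000, payload 1001000 (7 bits).
Concatenate: 1001000 = 0x48 (7 bits → U+0048).

U+0048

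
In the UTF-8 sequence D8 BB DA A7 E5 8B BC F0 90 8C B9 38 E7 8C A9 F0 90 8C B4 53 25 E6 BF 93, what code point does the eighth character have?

U+0053

Offset 0: leading byte 0xD8 = 11011000 → 2-byte char #1 = D8 BB.
Offset 2: leading byte 0xDA = 11011010 → 2-byte char #2 = DA A7.
Offset 4: leading byte 0xE5 = 11100101 → 3-byte char #3 = E5 8B BC.
Offset 7: leading byte 0xF0 = 11110000 → 4-byte char #4 = F0 90 8C B9.
Offset 11: leading byte 0x38 = 00111000 → 1-byte char #5 = 38.
Offset 12: leading byte 0xE7 = 11100111 → 3-byte char #6 = E7 8C A9.
Offset 15: leading byte 0xF0 = 11110000 → 4-byte char #7 = F0 90 8C B4.
Offset 19: leading byte 0x53 = 01010011 → 1-byte char #8 = 53.
Leading byte 0x53 = 01010011 matches 0xxxxxxx → 1-byte sequence.
Byte 1: 0x53 = 01010011, payload 1010011 (7 bits).
Concatenate: 1010011 = 0x53 (7 bits → U+0053).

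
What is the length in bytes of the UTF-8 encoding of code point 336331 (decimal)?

U+521CB = 0x521CB. UTF-8 uses 1 byte below 0x80, 2 below 0x800, 3 below 0x10000, 4 up to 0x10FFFF. 0x521CB is in U+10000–U+10FFFF → 4 bytes.

4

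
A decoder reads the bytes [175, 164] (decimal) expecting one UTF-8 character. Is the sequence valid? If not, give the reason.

Byte 0xAF = 10101111 has the form 10xxxxxx — a continuation byte — but there is no preceding leading byte.

invalid (continuation byte with no leading byte)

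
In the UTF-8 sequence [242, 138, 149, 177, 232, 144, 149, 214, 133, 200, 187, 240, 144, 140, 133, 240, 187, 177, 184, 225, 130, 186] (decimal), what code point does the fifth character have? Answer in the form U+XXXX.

Offset 0: leading byte 0xF2 = 11110010 → 4-byte char #1 = F2 8A 95 B1.
Offset 4: leading byte 0xE8 = 11101000 → 3-byte char #2 = E8 90 95.
Offset 7: leading byte 0xD6 = 11010110 → 2-byte char #3 = D6 85.
Offset 9: leading byte 0xC8 = 11001000 → 2-byte char #4 = C8 BB.
Offset 11: leading byte 0xF0 = 11110000 → 4-byte char #5 = F0 90 8C 85.
Leading byte 0xF0 = 11110000 matches 11110xxx → 4-byte sequence.
Byte 1: 0xF0 = 11110000, payload 000 (3 bits).
Byte 2: 0x90 = 10010000 (10xxxxxx ✓), payload 010000.
Byte 3: 0x8C = 10001100 (10xxxxxx ✓), payload 001100.
Byte 4: 0x85 = 10000101 (10xxxxxx ✓), payload 000101.
Concatenate: 000010000001100000101 = 0x10305 (21 bits → U+10305).

U+10305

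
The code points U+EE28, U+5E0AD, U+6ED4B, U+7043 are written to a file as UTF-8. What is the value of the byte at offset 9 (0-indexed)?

U+EE28 → 3-byte form EE B8 A8 at offsets 0–2.
U+5E0AD → 4-byte form F1 9E 82 AD at offsets 3–6.
U+6ED4B → 4-byte form F1 AE B5 8B at offsets 7–10.
Offset 9 falls in char 3's range; it's byte 3 of F1 AE B5 8B = 0xB5.

0xB5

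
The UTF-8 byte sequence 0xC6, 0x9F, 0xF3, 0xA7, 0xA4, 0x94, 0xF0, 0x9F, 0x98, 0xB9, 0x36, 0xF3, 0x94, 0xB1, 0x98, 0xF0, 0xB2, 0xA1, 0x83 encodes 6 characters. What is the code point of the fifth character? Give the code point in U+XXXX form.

Offset 0: leading byte 0xC6 = 11000110 → 2-byte char #1 = C6 9F.
Offset 2: leading byte 0xF3 = 11110011 → 4-byte char #2 = F3 A7 A4 94.
Offset 6: leading byte 0xF0 = 11110000 → 4-byte char #3 = F0 9F 98 B9.
Offset 10: leading byte 0x36 = 00110110 → 1-byte char #4 = 36.
Offset 11: leading byte 0xF3 = 11110011 → 4-byte char #5 = F3 94 B1 98.
Leading byte 0xF3 = 11110011 matches 11110xxx → 4-byte sequence.
Byte 1: 0xF3 = 11110011, payload 011 (3 bits).
Byte 2: 0x94 = 10010100 (10xxxxxx ✓), payload 010100.
Byte 3: 0xB1 = 10110001 (10xxxxxx ✓), payload 110001.
Byte 4: 0x98 = 10011000 (10xxxxxx ✓), payload 011000.
Concatenate: 011010100110001011000 = 0xD4C58 (21 bits → U+D4C58).

U+D4C58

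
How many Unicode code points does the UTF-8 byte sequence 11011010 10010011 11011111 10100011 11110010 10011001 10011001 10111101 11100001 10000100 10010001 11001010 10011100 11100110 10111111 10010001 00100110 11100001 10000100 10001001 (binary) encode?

Byte at offset 0: 0xDA = 11011010 → 2-byte char (#1). Advance 2.
Byte at offset 2: 0xDF = 11011111 → 2-byte char (#2). Advance 2.
Byte at offset 4: 0xF2 = 11110010 → 4-byte char (#3). Advance 4.
Byte at offset 8: 0xE1 = 11100001 → 3-byte char (#4). Advance 3.
Byte at offset 11: 0xCA = 11001010 → 2-byte char (#5). Advance 2.
Byte at offset 13: 0xE6 = 11100110 → 3-byte char (#6). Advance 3.
Byte at offset 16: 0x26 = 00100110 → 1-byte char (#7). Advance 1.
Byte at offset 17: 0xE1 = 11100001 → 3-byte char (#8). Advance 3.
Reached end at offset 20 after 8 code points.

8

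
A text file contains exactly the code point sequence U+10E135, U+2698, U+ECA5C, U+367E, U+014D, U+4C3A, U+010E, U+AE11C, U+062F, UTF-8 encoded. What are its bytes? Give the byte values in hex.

U+10E135: 4-byte form → F4 8E 84 B5.
U+2698: 3-byte form → E2 9A 98.
U+ECA5C: 4-byte form → F3 AC A9 9C.
U+367E: 3-byte form → E3 99 BE.
U+014D: 2-byte form → C5 8D.
U+4C3A: 3-byte form → E4 B0 BA.
U+010E: 2-byte form → C4 8E.
U+AE11C: 4-byte form → F2 AE 84 9C.
U+062F: 2-byte form → D8 AF.
Concatenated (27 bytes): F4 8E 84 B5 E2 9A 98 F3 AC A9 9C E3 99 BE C5 8D E4 B0 BA C4 8E F2 AE 84 9C D8 AF.

F4 8E 84 B5 E2 9A 98 F3 AC A9 9C E3 99 BE C5 8D E4 B0 BA C4 8E F2 AE 84 9C D8 AF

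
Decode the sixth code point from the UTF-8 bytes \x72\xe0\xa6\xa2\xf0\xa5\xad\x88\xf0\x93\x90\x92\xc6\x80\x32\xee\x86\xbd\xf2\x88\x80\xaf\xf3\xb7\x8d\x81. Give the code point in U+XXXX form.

U+0032

Offset 0: leading byte 0x72 = 01110010 → 1-byte char #1 = 72.
Offset 1: leading byte 0xE0 = 11100000 → 3-byte char #2 = E0 A6 A2.
Offset 4: leading byte 0xF0 = 11110000 → 4-byte char #3 = F0 A5 AD 88.
Offset 8: leading byte 0xF0 = 11110000 → 4-byte char #4 = F0 93 90 92.
Offset 12: leading byte 0xC6 = 11000110 → 2-byte char #5 = C6 80.
Offset 14: leading byte 0x32 = 00110010 → 1-byte char #6 = 32.
Leading byte 0x32 = 00110010 matches 0xxxxxxx → 1-byte sequence.
Byte 1: 0x32 = 00110010, payload 0110010 (7 bits).
Concatenate: 0110010 = 0x32 (7 bits → U+0032).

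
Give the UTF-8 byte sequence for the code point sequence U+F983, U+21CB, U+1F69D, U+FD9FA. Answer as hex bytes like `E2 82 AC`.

U+F983: 3-byte form → EF A6 83.
U+21CB: 3-byte form → E2 87 8B.
U+1F69D: 4-byte form → F0 9F 9A 9D.
U+FD9FA: 4-byte form → F3 BD A7 BA.
Concatenated (14 bytes): EF A6 83 E2 87 8B F0 9F 9A 9D F3 BD A7 BA.

EF A6 83 E2 87 8B F0 9F 9A 9D F3 BD A7 BA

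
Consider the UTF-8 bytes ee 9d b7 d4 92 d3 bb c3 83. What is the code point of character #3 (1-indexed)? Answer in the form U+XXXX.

Offset 0: leading byte 0xEE = 11101110 → 3-byte char #1 = EE 9D B7.
Offset 3: leading byte 0xD4 = 11010100 → 2-byte char #2 = D4 92.
Offset 5: leading byte 0xD3 = 11010011 → 2-byte char #3 = D3 BB.
Leading byte 0xD3 = 11010011 matches 110xxxxx → 2-byte sequence.
Byte 1: 0xD3 = 11010011, payload 10011 (5 bits).
Byte 2: 0xBB = 10111011 (10xxxxxx ✓), payload 111011.
Concatenate: 10011111011 = 0x4FB (11 bits → U+04FB).

U+04FB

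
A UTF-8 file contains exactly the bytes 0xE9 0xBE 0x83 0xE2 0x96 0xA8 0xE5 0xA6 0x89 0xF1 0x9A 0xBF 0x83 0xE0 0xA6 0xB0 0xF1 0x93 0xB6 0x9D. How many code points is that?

Byte at offset 0: 0xE9 = 11101001 → 3-byte char (#1). Advance 3.
Byte at offset 3: 0xE2 = 11100010 → 3-byte char (#2). Advance 3.
Byte at offset 6: 0xE5 = 11100101 → 3-byte char (#3). Advance 3.
Byte at offset 9: 0xF1 = 11110001 → 4-byte char (#4). Advance 4.
Byte at offset 13: 0xE0 = 11100000 → 3-byte char (#5). Advance 3.
Byte at offset 16: 0xF1 = 11110001 → 4-byte char (#6). Advance 4.
Reached end at offset 20 after 6 code points.

6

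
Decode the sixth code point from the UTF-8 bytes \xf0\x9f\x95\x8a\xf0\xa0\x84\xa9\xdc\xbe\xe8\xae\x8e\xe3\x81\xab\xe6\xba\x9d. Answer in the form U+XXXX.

U+6E9D

Offset 0: leading byte 0xF0 = 11110000 → 4-byte char #1 = F0 9F 95 8A.
Offset 4: leading byte 0xF0 = 11110000 → 4-byte char #2 = F0 A0 84 A9.
Offset 8: leading byte 0xDC = 11011100 → 2-byte char #3 = DC BE.
Offset 10: leading byte 0xE8 = 11101000 → 3-byte char #4 = E8 AE 8E.
Offset 13: leading byte 0xE3 = 11100011 → 3-byte char #5 = E3 81 AB.
Offset 16: leading byte 0xE6 = 11100110 → 3-byte char #6 = E6 BA 9D.
Leading byte 0xE6 = 11100110 matches 1110xxxx → 3-byte sequence.
Byte 1: 0xE6 = 11100110, payload 0110 (4 bits).
Byte 2: 0xBA = 10111010 (10xxxxxx ✓), payload 111010.
Byte 3: 0x9D = 10011101 (10xxxxxx ✓), payload 011101.
Concatenate: 0110111010011101 = 0x6E9D (16 bits → U+6E9D).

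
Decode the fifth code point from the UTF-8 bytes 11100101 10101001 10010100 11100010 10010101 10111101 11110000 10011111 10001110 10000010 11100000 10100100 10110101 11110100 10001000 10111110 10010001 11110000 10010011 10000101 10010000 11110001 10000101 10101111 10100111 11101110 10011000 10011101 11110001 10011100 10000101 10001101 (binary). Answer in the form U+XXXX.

U+108F91

Offset 0: leading byte 0xE5 = 11100101 → 3-byte char #1 = E5 A9 94.
Offset 3: leading byte 0xE2 = 11100010 → 3-byte char #2 = E2 95 BD.
Offset 6: leading byte 0xF0 = 11110000 → 4-byte char #3 = F0 9F 8E 82.
Offset 10: leading byte 0xE0 = 11100000 → 3-byte char #4 = E0 A4 B5.
Offset 13: leading byte 0xF4 = 11110100 → 4-byte char #5 = F4 88 BE 91.
Leading byte 0xF4 = 11110100 matches 11110xxx → 4-byte sequence.
Byte 1: 0xF4 = 11110100, payload 100 (3 bits).
Byte 2: 0x88 = 10001000 (10xxxxxx ✓), payload 001000.
Byte 3: 0xBE = 10111110 (10xxxxxx ✓), payload 111110.
Byte 4: 0x91 = 10010001 (10xxxxxx ✓), payload 010001.
Concatenate: 100001000111110010001 = 0x108F91 (21 bits → U+108F91).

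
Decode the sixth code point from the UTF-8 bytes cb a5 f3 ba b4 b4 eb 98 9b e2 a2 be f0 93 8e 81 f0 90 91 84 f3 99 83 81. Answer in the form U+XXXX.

Offset 0: leading byte 0xCB = 11001011 → 2-byte char #1 = CB A5.
Offset 2: leading byte 0xF3 = 11110011 → 4-byte char #2 = F3 BA B4 B4.
Offset 6: leading byte 0xEB = 11101011 → 3-byte char #3 = EB 98 9B.
Offset 9: leading byte 0xE2 = 11100010 → 3-byte char #4 = E2 A2 BE.
Offset 12: leading byte 0xF0 = 11110000 → 4-byte char #5 = F0 93 8E 81.
Offset 16: leading byte 0xF0 = 11110000 → 4-byte char #6 = F0 90 91 84.
Leading byte 0xF0 = 11110000 matches 11110xxx → 4-byte sequence.
Byte 1: 0xF0 = 11110000, payload 000 (3 bits).
Byte 2: 0x90 = 10010000 (10xxxxxx ✓), payload 010000.
Byte 3: 0x91 = 10010001 (10xxxxxx ✓), payload 010001.
Byte 4: 0x84 = 10000100 (10xxxxxx ✓), payload 000100.
Concatenate: 000010000010001000100 = 0x10444 (21 bits → U+10444).

U+10444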